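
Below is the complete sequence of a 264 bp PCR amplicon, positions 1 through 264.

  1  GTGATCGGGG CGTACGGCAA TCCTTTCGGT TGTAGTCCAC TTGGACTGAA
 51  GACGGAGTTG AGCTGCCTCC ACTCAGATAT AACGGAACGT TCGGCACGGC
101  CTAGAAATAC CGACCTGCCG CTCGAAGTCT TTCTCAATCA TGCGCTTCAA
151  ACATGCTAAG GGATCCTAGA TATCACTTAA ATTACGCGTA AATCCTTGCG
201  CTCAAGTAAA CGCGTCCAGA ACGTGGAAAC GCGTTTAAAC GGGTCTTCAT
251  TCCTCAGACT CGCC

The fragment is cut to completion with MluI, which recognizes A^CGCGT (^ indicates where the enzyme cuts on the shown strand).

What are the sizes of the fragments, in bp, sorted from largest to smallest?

184, 35, 26, 19 bp

MluI sites (ACGCGT) start at positions 184, 210, 229.
MluI cuts after the first base of each site, so after positions 184, 210, 229.
Linear molecule, 3 cuts → 4 fragments:
  1–184 → 184 bp
  185–210 → 26 bp
  211–229 → 19 bp
  230–264 → 35 bp
Sorted largest to smallest: 184, 35, 26, 19 bp.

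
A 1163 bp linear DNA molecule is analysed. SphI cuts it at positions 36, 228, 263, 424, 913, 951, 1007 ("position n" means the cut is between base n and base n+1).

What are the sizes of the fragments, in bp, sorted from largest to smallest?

Linear molecule, 7 cuts → 8 fragments:
  36 − 0 = 36 bp
  228 − 36 = 192 bp
  263 − 228 = 35 bp
  424 − 263 = 161 bp
  913 − 424 = 489 bp
  951 − 913 = 38 bp
  1007 − 951 = 56 bp
  1163 − 1007 = 156 bp
Sorted largest to smallest: 489, 192, 161, 156, 56, 38, 36, 35 bp.

489, 192, 161, 156, 56, 38, 36, 35 bp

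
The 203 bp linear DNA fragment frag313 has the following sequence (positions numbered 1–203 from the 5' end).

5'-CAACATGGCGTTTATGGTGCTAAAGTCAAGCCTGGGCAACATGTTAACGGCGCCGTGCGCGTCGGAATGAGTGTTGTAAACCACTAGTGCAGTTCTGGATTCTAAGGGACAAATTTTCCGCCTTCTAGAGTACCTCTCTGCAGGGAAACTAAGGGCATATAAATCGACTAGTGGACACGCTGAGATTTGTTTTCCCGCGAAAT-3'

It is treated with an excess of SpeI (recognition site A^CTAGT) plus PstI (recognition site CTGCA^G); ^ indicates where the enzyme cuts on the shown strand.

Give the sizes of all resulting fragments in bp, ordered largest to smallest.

83, 59, 36, 25 bp

SpeI sites (ACTAGT) start at positions 83, 167.
SpeI cuts after the first base of each site, so after positions 83, 167.
The PstI site (CTGCAG) starts at position 138.
PstI cuts after base 5 of each site (before the last base), so after position 142.
Combined cut positions: 83, 142, 167.
Linear molecule, 3 cuts → 4 fragments:
  1–83 → 83 bp
  84–142 → 59 bp
  143–167 → 25 bp
  168–203 → 36 bp
Sorted largest to smallest: 83, 59, 36, 25 bp.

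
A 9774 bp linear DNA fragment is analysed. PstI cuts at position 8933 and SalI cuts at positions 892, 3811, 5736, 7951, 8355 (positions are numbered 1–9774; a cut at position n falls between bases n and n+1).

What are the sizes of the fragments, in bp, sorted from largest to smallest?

2919, 2215, 1925, 892, 841, 578, 404 bp

Combined cut positions (sorted): 892, 3811, 5736, 7951, 8355, 8933.
Linear molecule, 6 cuts → 7 fragments:
  892 − 0 = 892 bp
  3811 − 892 = 2919 bp
  5736 − 3811 = 1925 bp
  7951 − 5736 = 2215 bp
  8355 − 7951 = 404 bp
  8933 − 8355 = 578 bp
  9774 − 8933 = 841 bp
Sorted largest to smallest: 2919, 2215, 1925, 892, 841, 578, 404 bp.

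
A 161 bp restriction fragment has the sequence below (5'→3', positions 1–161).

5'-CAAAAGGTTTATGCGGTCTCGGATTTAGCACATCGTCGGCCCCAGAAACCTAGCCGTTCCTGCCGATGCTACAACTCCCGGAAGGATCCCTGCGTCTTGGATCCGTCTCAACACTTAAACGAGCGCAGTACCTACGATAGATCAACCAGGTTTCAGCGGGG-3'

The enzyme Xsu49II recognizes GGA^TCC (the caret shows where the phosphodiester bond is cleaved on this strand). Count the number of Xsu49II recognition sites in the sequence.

2

GGATCC occurs starting at positions 84, 99.
Xsu49II cuts at 2 sites.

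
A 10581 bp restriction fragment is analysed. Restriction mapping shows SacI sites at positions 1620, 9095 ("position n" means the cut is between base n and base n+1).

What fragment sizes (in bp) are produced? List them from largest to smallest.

7475, 1620, 1486 bp

Linear molecule, 2 cuts → 3 fragments:
  1620 − 0 = 1620 bp
  9095 − 1620 = 7475 bp
  10581 − 9095 = 1486 bp
Sorted largest to smallest: 7475, 1620, 1486 bp.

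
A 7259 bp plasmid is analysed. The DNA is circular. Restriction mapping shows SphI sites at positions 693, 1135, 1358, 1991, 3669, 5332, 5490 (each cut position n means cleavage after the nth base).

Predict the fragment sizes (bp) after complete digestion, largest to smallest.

Circular molecule, 7 cuts → 7 fragments:
  1135 − 693 = 442 bp
  1358 − 1135 = 223 bp
  1991 − 1358 = 633 bp
  3669 − 1991 = 1678 bp
  5332 − 3669 = 1663 bp
  5490 − 5332 = 158 bp
  wrap: 7259 − 5490 + 693 = 2462 bp
Sorted largest to smallest: 2462, 1678, 1663, 633, 442, 223, 158 bp.

2462, 1678, 1663, 633, 442, 223, 158 bp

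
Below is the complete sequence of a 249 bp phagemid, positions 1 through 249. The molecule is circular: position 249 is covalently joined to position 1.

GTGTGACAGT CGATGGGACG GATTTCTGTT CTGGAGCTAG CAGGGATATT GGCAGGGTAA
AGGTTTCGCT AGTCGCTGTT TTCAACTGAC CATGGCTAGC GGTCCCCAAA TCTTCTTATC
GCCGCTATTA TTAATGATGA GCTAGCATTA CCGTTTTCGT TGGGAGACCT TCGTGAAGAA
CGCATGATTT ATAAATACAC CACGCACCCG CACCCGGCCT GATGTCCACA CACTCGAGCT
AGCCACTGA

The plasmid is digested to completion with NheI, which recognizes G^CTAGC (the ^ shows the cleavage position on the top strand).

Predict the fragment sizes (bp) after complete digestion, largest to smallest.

NheI sites (GCTAGC) start at positions 36, 95, 141, 238.
NheI cuts after the first base of each site, so after positions 36, 95, 141, 238.
Circular molecule, 4 cuts → 4 fragments:
  37–95 → 59 bp
  96–141 → 46 bp
  142–238 → 97 bp
  239–249 then 1–36 → 11 + 36 = 47 bp
Sorted largest to smallest: 97, 59, 47, 46 bp.

97, 59, 47, 46 bp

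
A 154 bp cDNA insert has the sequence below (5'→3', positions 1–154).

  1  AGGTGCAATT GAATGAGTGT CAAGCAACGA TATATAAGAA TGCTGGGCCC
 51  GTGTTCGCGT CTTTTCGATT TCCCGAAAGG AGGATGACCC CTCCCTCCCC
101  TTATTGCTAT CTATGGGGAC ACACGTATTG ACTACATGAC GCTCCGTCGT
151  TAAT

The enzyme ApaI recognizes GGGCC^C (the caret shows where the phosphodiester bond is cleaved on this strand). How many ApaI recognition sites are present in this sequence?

GGGCCC occurs starting at position 45.
ApaI cuts at 1 site.

1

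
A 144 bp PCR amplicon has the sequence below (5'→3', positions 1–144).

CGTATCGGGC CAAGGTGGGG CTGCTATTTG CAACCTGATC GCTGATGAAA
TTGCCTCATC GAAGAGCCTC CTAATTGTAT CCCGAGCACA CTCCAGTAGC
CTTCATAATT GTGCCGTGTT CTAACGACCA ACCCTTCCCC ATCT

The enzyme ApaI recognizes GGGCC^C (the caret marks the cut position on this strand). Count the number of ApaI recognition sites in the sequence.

0

No occurrence of GGGCCC is present in the sequence.
ApaI does not cut: 0 sites.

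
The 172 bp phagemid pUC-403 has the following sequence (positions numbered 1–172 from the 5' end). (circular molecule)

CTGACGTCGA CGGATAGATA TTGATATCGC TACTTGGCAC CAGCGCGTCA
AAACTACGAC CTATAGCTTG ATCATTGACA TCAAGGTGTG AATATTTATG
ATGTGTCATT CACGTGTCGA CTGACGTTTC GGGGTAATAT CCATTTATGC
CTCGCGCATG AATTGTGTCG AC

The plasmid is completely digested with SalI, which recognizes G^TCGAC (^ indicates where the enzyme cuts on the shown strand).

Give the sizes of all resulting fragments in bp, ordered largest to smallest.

110, 51, 11 bp

SalI sites (GTCGAC) start at positions 6, 116, 167.
SalI cuts after the first base of each site, so after positions 6, 116, 167.
Circular molecule, 3 cuts → 3 fragments:
  7–116 → 110 bp
  117–167 → 51 bp
  168–172 then 1–6 → 5 + 6 = 11 bp
Sorted largest to smallest: 110, 51, 11 bp.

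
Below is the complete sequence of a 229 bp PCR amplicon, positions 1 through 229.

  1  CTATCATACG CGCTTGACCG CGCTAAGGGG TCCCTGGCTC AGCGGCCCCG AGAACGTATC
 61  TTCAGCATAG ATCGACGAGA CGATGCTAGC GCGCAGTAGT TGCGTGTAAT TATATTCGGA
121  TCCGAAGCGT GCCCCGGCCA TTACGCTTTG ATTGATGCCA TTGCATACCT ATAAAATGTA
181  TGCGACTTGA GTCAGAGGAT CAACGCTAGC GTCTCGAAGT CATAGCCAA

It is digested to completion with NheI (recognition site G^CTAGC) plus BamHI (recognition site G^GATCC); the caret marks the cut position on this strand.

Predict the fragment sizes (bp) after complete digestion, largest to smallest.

NheI sites (GCTAGC) start at positions 85, 205.
NheI cuts after the first base of each site, so after positions 85, 205.
The BamHI site (GGATCC) starts at position 118.
BamHI cuts after the first base of each site, so after position 118.
Combined cut positions: 85, 118, 205.
Linear molecule, 3 cuts → 4 fragments:
  1–85 → 85 bp
  86–118 → 33 bp
  119–205 → 87 bp
  206–229 → 24 bp
Sorted largest to smallest: 87, 85, 33, 24 bp.

87, 85, 33, 24 bp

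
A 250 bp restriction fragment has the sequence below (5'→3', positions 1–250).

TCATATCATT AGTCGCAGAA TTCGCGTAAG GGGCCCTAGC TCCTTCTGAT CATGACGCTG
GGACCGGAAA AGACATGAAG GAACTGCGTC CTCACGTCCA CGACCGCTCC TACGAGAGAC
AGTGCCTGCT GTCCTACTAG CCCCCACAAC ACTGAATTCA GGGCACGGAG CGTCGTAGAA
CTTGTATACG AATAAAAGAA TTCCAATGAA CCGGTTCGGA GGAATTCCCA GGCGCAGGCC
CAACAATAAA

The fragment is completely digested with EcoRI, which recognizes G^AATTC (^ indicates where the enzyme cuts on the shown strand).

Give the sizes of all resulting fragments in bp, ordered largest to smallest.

EcoRI sites (GAATTC) start at positions 18, 154, 198, 222.
EcoRI cuts after the first base of each site, so after positions 18, 154, 198, 222.
Linear molecule, 4 cuts → 5 fragments:
  1–18 → 18 bp
  19–154 → 136 bp
  155–198 → 44 bp
  199–222 → 24 bp
  223–250 → 28 bp
Sorted largest to smallest: 136, 44, 28, 24, 18 bp.

136, 44, 28, 24, 18 bp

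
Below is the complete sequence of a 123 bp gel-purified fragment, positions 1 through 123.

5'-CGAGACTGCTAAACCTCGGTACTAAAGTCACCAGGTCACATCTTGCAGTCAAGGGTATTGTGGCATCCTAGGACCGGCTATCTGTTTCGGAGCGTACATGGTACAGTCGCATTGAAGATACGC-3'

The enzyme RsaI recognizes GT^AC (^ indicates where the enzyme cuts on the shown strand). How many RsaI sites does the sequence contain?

GTAC occurs starting at positions 19, 94, 101.
RsaI cuts at 3 sites.

3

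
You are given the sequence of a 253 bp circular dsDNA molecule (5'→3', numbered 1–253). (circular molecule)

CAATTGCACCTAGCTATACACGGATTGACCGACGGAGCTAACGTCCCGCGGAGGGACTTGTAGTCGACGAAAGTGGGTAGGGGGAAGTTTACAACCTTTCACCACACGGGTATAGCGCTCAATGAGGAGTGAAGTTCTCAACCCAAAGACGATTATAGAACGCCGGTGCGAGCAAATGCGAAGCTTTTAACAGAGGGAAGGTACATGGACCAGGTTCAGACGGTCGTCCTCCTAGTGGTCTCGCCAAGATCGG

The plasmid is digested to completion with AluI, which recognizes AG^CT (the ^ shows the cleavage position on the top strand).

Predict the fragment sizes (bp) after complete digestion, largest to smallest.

146, 83, 24 bp

AluI sites (AGCT) start at positions 12, 36, 182.
AluI cuts after base 2 of each site, so after positions 13, 37, 183.
Circular molecule, 3 cuts → 3 fragments:
  14–37 → 24 bp
  38–183 → 146 bp
  184–253 then 1–13 → 70 + 13 = 83 bp
Sorted largest to smallest: 146, 83, 24 bp.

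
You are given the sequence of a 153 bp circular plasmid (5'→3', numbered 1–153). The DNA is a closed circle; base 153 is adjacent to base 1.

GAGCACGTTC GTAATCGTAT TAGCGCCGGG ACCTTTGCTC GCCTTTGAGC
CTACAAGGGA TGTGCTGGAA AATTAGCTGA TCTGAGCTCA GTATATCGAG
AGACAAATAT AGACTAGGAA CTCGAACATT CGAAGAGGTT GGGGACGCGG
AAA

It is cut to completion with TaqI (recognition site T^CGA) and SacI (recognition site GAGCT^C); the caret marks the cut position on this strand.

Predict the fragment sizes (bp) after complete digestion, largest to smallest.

TaqI sites (TCGA) start at positions 96, 122, 130.
TaqI cuts after the first base of each site, so after positions 96, 122, 130.
The SacI site (GAGCTC) starts at position 84.
SacI cuts after base 5 of each site (before the last base), so after position 88.
Combined cut positions: 88, 96, 122, 130.
Circular molecule, 4 cuts → 4 fragments:
  89–96 → 8 bp
  97–122 → 26 bp
  123–130 → 8 bp
  131–153 then 1–88 → 23 + 88 = 111 bp
Sorted largest to smallest: 111, 26, 8, 8 bp.

111, 26, 8, 8 bp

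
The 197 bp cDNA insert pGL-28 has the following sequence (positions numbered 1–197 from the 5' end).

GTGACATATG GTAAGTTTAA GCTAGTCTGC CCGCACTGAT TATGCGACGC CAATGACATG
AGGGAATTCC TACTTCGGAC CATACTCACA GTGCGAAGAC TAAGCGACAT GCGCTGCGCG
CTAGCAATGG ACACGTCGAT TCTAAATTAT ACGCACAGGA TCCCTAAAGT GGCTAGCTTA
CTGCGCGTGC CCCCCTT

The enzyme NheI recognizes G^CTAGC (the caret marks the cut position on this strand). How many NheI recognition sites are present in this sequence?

2

GCTAGC occurs starting at positions 120, 172.
NheI cuts at 2 sites.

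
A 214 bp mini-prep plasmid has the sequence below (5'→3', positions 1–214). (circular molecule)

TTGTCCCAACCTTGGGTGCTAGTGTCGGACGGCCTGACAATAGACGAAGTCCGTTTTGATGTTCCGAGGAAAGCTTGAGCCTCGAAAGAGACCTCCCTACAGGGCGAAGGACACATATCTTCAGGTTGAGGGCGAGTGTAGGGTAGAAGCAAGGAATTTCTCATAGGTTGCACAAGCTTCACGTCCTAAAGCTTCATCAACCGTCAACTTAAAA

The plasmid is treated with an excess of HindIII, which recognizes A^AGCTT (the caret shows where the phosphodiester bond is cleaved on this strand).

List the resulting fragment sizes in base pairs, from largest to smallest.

HindIII sites (AAGCTT) start at positions 71, 174, 189.
HindIII cuts after the first base of each site, so after positions 71, 174, 189.
Circular molecule, 3 cuts → 3 fragments:
  72–174 → 103 bp
  175–189 → 15 bp
  190–214 then 1–71 → 25 + 71 = 96 bp
Sorted largest to smallest: 103, 96, 15 bp.

103, 96, 15 bp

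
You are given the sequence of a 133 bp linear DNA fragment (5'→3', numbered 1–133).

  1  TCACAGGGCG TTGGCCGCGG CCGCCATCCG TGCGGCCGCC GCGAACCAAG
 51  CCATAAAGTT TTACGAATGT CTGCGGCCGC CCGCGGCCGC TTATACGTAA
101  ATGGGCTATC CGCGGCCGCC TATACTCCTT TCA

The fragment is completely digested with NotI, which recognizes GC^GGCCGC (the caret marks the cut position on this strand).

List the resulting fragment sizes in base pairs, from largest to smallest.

NotI sites (GCGGCCGC) start at positions 17, 32, 73, 83, 112.
NotI cuts after base 2 of each site, so after positions 18, 33, 74, 84, 113.
Linear molecule, 5 cuts → 6 fragments:
  1–18 → 18 bp
  19–33 → 15 bp
  34–74 → 41 bp
  75–84 → 10 bp
  85–113 → 29 bp
  114–133 → 20 bp
Sorted largest to smallest: 41, 29, 20, 18, 15, 10 bp.

41, 29, 20, 18, 15, 10 bp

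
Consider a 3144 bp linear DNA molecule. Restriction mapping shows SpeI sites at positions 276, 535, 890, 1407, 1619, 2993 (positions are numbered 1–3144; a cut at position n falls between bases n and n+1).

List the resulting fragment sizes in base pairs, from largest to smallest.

1374, 517, 355, 276, 259, 212, 151 bp

Linear molecule, 6 cuts → 7 fragments:
  276 − 0 = 276 bp
  535 − 276 = 259 bp
  890 − 535 = 355 bp
  1407 − 890 = 517 bp
  1619 − 1407 = 212 bp
  2993 − 1619 = 1374 bp
  3144 − 2993 = 151 bp
Sorted largest to smallest: 1374, 517, 355, 276, 259, 212, 151 bp.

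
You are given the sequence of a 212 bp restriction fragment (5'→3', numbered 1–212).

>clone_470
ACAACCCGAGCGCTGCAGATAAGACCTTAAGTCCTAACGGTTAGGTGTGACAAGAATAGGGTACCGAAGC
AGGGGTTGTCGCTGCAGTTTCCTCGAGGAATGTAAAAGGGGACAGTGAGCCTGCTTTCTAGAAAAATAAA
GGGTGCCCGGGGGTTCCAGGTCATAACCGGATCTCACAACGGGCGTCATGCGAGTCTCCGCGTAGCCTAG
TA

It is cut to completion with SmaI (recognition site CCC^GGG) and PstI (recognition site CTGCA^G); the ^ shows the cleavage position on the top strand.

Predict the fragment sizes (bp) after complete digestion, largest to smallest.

69, 64, 62, 17 bp

The SmaI site (CCCGGG) starts at position 146.
SmaI cuts after base 3 of each site, so after position 148.
PstI sites (CTGCAG) start at positions 13, 82.
PstI cuts after base 5 of each site (before the last base), so after positions 17, 86.
Combined cut positions: 17, 86, 148.
Linear molecule, 3 cuts → 4 fragments:
  1–17 → 17 bp
  18–86 → 69 bp
  87–148 → 62 bp
  149–212 → 64 bp
Sorted largest to smallest: 69, 64, 62, 17 bp.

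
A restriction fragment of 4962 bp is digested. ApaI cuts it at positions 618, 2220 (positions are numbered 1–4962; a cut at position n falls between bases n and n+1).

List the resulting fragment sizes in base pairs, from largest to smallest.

Linear molecule, 2 cuts → 3 fragments:
  618 − 0 = 618 bp
  2220 − 618 = 1602 bp
  4962 − 2220 = 2742 bp
Sorted largest to smallest: 2742, 1602, 618 bp.

2742, 1602, 618 bp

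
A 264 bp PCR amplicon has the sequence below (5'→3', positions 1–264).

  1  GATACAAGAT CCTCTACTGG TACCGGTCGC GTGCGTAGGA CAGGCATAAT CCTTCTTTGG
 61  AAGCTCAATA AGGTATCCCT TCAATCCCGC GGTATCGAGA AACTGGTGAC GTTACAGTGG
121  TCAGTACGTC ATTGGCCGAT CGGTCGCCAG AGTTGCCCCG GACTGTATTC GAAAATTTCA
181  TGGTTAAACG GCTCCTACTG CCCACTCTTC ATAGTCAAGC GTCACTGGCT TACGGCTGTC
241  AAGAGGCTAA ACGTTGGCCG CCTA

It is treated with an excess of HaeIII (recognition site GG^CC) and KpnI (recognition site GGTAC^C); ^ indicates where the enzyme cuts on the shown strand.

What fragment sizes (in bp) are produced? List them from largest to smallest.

122, 112, 23, 7 bp

HaeIII sites (GGCC) start at positions 134, 256.
HaeIII cuts after base 2 of each site, so after positions 135, 257.
The KpnI site (GGTACC) starts at position 19.
KpnI cuts after base 5 of each site (before the last base), so after position 23.
Combined cut positions: 23, 135, 257.
Linear molecule, 3 cuts → 4 fragments:
  1–23 → 23 bp
  24–135 → 112 bp
  136–257 → 122 bp
  258–264 → 7 bp
Sorted largest to smallest: 122, 112, 23, 7 bp.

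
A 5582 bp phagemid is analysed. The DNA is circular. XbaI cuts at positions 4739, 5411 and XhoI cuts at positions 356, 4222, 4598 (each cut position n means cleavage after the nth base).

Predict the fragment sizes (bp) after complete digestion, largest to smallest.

Combined cut positions (sorted): 356, 4222, 4598, 4739, 5411.
Circular molecule, 5 cuts → 5 fragments:
  4222 − 356 = 3866 bp
  4598 − 4222 = 376 bp
  4739 − 4598 = 141 bp
  5411 − 4739 = 672 bp
  wrap: 5582 − 5411 + 356 = 527 bp
Sorted largest to smallest: 3866, 672, 527, 376, 141 bp.

3866, 672, 527, 376, 141 bp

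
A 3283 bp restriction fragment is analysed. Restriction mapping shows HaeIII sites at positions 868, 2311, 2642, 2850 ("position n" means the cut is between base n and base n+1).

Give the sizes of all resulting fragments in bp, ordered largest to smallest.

1443, 868, 433, 331, 208 bp

Linear molecule, 4 cuts → 5 fragments:
  868 − 0 = 868 bp
  2311 − 868 = 1443 bp
  2642 − 2311 = 331 bp
  2850 − 2642 = 208 bp
  3283 − 2850 = 433 bp
Sorted largest to smallest: 1443, 868, 433, 331, 208 bp.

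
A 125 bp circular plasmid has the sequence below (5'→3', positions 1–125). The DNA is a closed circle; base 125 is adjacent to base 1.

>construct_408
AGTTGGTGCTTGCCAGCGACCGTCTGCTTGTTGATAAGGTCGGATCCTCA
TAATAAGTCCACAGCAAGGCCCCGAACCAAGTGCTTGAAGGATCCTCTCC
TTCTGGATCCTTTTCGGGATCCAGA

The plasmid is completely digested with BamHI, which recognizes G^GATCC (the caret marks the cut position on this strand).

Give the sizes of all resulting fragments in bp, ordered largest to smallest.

50, 48, 15, 12 bp

BamHI sites (GGATCC) start at positions 42, 90, 105, 117.
BamHI cuts after the first base of each site, so after positions 42, 90, 105, 117.
Circular molecule, 4 cuts → 4 fragments:
  43–90 → 48 bp
  91–105 → 15 bp
  106–117 → 12 bp
  118–125 then 1–42 → 8 + 42 = 50 bp
Sorted largest to smallest: 50, 48, 15, 12 bp.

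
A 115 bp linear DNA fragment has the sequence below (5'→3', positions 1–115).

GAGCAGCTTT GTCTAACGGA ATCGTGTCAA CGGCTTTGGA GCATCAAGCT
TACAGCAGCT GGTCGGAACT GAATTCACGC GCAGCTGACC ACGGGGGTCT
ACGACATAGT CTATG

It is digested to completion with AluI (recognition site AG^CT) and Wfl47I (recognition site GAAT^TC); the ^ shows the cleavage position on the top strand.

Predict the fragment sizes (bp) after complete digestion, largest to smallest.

AluI sites (AGCT) start at positions 5, 47, 57, 83.
AluI cuts after base 2 of each site, so after positions 6, 48, 58, 84.
The Wfl47I site (GAATTC) starts at position 71.
Wfl47I cuts after base 4 of each site, so after position 74.
Combined cut positions: 6, 48, 58, 74, 84.
Linear molecule, 5 cuts → 6 fragments:
  1–6 → 6 bp
  7–48 → 42 bp
  49–58 → 10 bp
  59–74 → 16 bp
  75–84 → 10 bp
  85–115 → 31 bp
Sorted largest to smallest: 42, 31, 16, 10, 10, 6 bp.

42, 31, 16, 10, 10, 6 bp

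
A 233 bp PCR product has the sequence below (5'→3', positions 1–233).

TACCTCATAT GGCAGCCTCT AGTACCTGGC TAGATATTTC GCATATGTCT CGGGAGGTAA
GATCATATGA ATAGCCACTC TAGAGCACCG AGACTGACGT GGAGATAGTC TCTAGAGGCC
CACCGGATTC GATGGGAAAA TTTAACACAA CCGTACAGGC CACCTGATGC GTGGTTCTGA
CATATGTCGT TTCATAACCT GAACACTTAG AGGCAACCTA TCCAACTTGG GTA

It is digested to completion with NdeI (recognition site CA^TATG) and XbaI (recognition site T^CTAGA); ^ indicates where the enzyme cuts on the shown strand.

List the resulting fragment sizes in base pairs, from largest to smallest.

71, 51, 36, 32, 22, 14, 7 bp

NdeI sites (CATATG) start at positions 6, 42, 64, 181.
NdeI cuts after base 2 of each site, so after positions 7, 43, 65, 182.
XbaI sites (TCTAGA) start at positions 79, 111.
XbaI cuts after the first base of each site, so after positions 79, 111.
Combined cut positions: 7, 43, 65, 79, 111, 182.
Linear molecule, 6 cuts → 7 fragments:
  1–7 → 7 bp
  8–43 → 36 bp
  44–65 → 22 bp
  66–79 → 14 bp
  80–111 → 32 bp
  112–182 → 71 bp
  183–233 → 51 bp
Sorted largest to smallest: 71, 51, 36, 32, 22, 14, 7 bp.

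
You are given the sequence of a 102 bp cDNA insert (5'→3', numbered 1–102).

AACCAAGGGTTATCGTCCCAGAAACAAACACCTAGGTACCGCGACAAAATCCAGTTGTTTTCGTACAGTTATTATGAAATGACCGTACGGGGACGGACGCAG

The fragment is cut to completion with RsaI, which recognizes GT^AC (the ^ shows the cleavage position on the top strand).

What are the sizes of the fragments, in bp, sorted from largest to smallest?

37, 27, 22, 16 bp

RsaI sites (GTAC) start at positions 36, 63, 85.
RsaI cuts after base 2 of each site, so after positions 37, 64, 86.
Linear molecule, 3 cuts → 4 fragments:
  1–37 → 37 bp
  38–64 → 27 bp
  65–86 → 22 bp
  87–102 → 16 bp
Sorted largest to smallest: 37, 27, 22, 16 bp.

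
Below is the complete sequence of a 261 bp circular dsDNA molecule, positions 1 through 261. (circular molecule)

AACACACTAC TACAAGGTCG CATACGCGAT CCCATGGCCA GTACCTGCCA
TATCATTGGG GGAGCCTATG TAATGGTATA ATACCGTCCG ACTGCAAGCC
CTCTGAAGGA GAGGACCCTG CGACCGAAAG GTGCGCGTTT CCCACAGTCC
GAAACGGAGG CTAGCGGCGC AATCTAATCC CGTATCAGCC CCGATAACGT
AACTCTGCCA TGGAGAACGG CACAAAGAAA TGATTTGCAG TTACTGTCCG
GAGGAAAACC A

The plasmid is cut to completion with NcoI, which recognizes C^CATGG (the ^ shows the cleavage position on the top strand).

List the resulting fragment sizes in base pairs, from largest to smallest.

176, 85 bp

NcoI sites (CCATGG) start at positions 32, 208.
NcoI cuts after the first base of each site, so after positions 32, 208.
Circular molecule, 2 cuts → 2 fragments:
  33–208 → 176 bp
  209–261 then 1–32 → 53 + 32 = 85 bp
Sorted largest to smallest: 176, 85 bp.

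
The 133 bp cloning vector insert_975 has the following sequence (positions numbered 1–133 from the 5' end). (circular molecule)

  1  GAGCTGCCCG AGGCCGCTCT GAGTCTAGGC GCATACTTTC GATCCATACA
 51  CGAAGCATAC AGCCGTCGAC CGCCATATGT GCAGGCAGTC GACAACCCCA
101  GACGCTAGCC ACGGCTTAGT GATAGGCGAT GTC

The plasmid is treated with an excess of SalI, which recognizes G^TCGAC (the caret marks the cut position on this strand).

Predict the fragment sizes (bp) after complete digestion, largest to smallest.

110, 23 bp

SalI sites (GTCGAC) start at positions 65, 88.
SalI cuts after the first base of each site, so after positions 65, 88.
Circular molecule, 2 cuts → 2 fragments:
  66–88 → 23 bp
  89–133 then 1–65 → 45 + 65 = 110 bp
Sorted largest to smallest: 110, 23 bp.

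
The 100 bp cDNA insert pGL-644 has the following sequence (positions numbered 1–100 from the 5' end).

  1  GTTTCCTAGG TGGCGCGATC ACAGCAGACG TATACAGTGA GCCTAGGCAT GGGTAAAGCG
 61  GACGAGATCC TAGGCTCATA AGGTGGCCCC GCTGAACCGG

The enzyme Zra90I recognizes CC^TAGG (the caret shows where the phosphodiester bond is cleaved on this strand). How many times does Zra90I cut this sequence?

3

CCTAGG occurs starting at positions 5, 42, 69.
Zra90I cuts at 3 sites.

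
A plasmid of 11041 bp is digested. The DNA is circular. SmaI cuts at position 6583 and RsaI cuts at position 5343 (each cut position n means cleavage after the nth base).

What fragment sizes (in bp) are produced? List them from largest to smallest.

Combined cut positions (sorted): 5343, 6583.
Circular molecule, 2 cuts → 2 fragments:
  6583 − 5343 = 1240 bp
  wrap: 11041 − 6583 + 5343 = 9801 bp
Sorted largest to smallest: 9801, 1240 bp.

9801, 1240 bp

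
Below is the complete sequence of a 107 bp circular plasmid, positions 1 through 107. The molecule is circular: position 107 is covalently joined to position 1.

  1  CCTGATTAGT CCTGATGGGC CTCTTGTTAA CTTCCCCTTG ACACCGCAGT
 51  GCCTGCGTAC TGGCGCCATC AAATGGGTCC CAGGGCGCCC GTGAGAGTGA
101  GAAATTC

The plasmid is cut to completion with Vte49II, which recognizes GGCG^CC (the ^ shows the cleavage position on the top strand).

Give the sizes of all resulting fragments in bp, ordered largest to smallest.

Vte49II sites (GGCGCC) start at positions 62, 84.
Vte49II cuts after base 4 of each site, so after positions 65, 87.
Circular molecule, 2 cuts → 2 fragments:
  66–87 → 22 bp
  88–107 then 1–65 → 20 + 65 = 85 bp
Sorted largest to smallest: 85, 22 bp.

85, 22 bp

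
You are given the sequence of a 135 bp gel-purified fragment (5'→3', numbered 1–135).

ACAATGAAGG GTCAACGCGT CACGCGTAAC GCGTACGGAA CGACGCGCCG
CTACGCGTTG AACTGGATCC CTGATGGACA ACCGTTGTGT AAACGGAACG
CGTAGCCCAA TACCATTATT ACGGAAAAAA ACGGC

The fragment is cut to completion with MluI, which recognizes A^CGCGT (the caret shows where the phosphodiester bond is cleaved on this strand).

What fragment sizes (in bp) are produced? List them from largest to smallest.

MluI sites (ACGCGT) start at positions 15, 22, 29, 53, 98.
MluI cuts after the first base of each site, so after positions 15, 22, 29, 53, 98.
Linear molecule, 5 cuts → 6 fragments:
  1–15 → 15 bp
  16–22 → 7 bp
  23–29 → 7 bp
  30–53 → 24 bp
  54–98 → 45 bp
  99–135 → 37 bp
Sorted largest to smallest: 45, 37, 24, 15, 7, 7 bp.

45, 37, 24, 15, 7, 7 bp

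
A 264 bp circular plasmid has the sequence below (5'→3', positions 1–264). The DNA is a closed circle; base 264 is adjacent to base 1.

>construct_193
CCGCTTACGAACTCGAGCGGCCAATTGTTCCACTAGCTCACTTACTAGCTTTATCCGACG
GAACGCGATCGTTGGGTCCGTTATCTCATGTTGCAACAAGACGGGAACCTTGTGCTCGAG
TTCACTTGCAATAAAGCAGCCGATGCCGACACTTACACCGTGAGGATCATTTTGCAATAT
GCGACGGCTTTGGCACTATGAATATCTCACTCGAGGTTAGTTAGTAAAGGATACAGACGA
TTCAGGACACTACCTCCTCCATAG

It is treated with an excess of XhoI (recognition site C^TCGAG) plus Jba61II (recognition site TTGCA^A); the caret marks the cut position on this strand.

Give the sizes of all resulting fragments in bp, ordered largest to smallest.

XhoI sites (CTCGAG) start at positions 12, 115, 210.
XhoI cuts after the first base of each site, so after positions 12, 115, 210.
Jba61II sites (TTGCAA) start at positions 91, 126, 172.
Jba61II cuts after base 5 of each site (before the last base), so after positions 95, 130, 176.
Combined cut positions: 12, 95, 115, 130, 176, 210.
Circular molecule, 6 cuts → 6 fragments:
  13–95 → 83 bp
  96–115 → 20 bp
  116–130 → 15 bp
  131–176 → 46 bp
  177–210 → 34 bp
  211–264 then 1–12 → 54 + 12 = 66 bp
Sorted largest to smallest: 83, 66, 46, 34, 20, 15 bp.

83, 66, 46, 34, 20, 15 bp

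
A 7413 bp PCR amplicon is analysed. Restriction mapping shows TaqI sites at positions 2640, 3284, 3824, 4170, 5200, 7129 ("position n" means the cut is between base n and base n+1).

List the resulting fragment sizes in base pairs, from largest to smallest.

Linear molecule, 6 cuts → 7 fragments:
  2640 − 0 = 2640 bp
  3284 − 2640 = 644 bp
  3824 − 3284 = 540 bp
  4170 − 3824 = 346 bp
  5200 − 4170 = 1030 bp
  7129 − 5200 = 1929 bp
  7413 − 7129 = 284 bp
Sorted largest to smallest: 2640, 1929, 1030, 644, 540, 346, 284 bp.

2640, 1929, 1030, 644, 540, 346, 284 bp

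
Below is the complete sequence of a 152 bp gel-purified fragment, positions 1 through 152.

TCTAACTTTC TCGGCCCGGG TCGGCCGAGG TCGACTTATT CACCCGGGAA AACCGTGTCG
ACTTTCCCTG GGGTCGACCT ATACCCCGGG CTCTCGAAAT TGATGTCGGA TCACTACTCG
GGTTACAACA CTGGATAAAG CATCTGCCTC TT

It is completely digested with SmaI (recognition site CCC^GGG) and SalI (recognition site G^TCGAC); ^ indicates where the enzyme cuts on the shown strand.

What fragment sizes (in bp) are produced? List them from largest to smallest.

SmaI sites (CCCGGG) start at positions 15, 43, 85.
SmaI cuts after base 3 of each site, so after positions 17, 45, 87.
SalI sites (GTCGAC) start at positions 30, 57, 73.
SalI cuts after the first base of each site, so after positions 30, 57, 73.
Combined cut positions: 17, 30, 45, 57, 73, 87.
Linear molecule, 6 cuts → 7 fragments:
  1–17 → 17 bp
  18–30 → 13 bp
  31–45 → 15 bp
  46–57 → 12 bp
  58–73 → 16 bp
  74–87 → 14 bp
  88–152 → 65 bp
Sorted largest to smallest: 65, 17, 16, 15, 14, 13, 12 bp.

65, 17, 16, 15, 14, 13, 12 bp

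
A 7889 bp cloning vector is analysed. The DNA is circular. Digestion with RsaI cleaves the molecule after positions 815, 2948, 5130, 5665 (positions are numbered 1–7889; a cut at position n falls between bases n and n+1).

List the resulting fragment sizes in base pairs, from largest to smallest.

3039, 2182, 2133, 535 bp

Circular molecule, 4 cuts → 4 fragments:
  2948 − 815 = 2133 bp
  5130 − 2948 = 2182 bp
  5665 − 5130 = 535 bp
  wrap: 7889 − 5665 + 815 = 3039 bp
Sorted largest to smallest: 3039, 2182, 2133, 535 bp.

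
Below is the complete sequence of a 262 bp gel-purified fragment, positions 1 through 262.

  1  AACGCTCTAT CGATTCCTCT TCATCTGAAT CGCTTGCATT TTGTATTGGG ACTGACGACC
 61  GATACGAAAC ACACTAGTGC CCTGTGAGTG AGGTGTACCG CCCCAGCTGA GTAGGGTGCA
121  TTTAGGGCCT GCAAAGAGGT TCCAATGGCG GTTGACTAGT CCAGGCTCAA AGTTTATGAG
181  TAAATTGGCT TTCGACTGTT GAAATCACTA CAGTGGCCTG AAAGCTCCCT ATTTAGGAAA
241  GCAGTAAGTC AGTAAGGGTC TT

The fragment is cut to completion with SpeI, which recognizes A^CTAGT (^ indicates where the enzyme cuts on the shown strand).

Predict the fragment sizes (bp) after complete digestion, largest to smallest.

SpeI sites (ACTAGT) start at positions 73, 155.
SpeI cuts after the first base of each site, so after positions 73, 155.
Linear molecule, 2 cuts → 3 fragments:
  1–73 → 73 bp
  74–155 → 82 bp
  156–262 → 107 bp
Sorted largest to smallest: 107, 82, 73 bp.

107, 82, 73 bp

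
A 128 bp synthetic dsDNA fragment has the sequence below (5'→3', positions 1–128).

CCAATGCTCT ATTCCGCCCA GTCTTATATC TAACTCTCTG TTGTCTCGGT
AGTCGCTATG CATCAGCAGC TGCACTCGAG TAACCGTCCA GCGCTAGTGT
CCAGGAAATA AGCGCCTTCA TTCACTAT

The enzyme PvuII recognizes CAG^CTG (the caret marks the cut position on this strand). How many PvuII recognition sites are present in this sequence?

CAGCTG occurs starting at position 67.
PvuII cuts at 1 site.

1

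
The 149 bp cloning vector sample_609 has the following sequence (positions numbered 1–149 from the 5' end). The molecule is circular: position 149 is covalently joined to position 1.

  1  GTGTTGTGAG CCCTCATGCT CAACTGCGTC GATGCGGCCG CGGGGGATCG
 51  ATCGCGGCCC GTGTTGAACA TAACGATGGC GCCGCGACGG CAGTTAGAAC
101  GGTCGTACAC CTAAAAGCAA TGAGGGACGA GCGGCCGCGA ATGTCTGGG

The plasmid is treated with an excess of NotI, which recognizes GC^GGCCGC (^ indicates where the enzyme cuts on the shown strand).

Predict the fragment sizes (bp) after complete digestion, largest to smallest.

97, 52 bp

NotI sites (GCGGCCGC) start at positions 34, 131.
NotI cuts after base 2 of each site, so after positions 35, 132.
Circular molecule, 2 cuts → 2 fragments:
  36–132 → 97 bp
  133–149 then 1–35 → 17 + 35 = 52 bp
Sorted largest to smallest: 97, 52 bp.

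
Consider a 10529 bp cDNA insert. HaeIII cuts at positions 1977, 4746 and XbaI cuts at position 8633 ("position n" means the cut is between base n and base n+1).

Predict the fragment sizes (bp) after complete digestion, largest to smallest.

Combined cut positions (sorted): 1977, 4746, 8633.
Linear molecule, 3 cuts → 4 fragments:
  1977 − 0 = 1977 bp
  4746 − 1977 = 2769 bp
  8633 − 4746 = 3887 bp
  10529 − 8633 = 1896 bp
Sorted largest to smallest: 3887, 2769, 1977, 1896 bp.

3887, 2769, 1977, 1896 bp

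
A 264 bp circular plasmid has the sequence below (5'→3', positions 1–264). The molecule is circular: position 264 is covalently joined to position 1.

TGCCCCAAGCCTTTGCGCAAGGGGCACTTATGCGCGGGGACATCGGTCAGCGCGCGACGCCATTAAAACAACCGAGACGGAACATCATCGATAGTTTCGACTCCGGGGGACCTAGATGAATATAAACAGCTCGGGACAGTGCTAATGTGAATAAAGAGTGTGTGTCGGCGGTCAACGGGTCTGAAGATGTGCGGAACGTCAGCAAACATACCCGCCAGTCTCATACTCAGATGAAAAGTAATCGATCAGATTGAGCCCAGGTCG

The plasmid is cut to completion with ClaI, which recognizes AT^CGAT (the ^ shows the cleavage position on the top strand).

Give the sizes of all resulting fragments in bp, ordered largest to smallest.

ClaI sites (ATCGAT) start at positions 87, 241.
ClaI cuts after base 2 of each site, so after positions 88, 242.
Circular molecule, 2 cuts → 2 fragments:
  89–242 → 154 bp
  243–264 then 1–88 → 22 + 88 = 110 bp
Sorted largest to smallest: 154, 110 bp.

154, 110 bp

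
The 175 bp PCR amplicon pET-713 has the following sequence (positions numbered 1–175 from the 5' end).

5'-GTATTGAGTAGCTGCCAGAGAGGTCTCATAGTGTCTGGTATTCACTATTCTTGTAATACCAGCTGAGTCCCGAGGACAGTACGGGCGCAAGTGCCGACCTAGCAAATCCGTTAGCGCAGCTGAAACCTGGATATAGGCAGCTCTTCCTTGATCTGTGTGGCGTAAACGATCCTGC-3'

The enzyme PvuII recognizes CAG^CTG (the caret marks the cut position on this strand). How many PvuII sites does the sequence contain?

2

CAGCTG occurs starting at positions 60, 117.
PvuII cuts at 2 sites.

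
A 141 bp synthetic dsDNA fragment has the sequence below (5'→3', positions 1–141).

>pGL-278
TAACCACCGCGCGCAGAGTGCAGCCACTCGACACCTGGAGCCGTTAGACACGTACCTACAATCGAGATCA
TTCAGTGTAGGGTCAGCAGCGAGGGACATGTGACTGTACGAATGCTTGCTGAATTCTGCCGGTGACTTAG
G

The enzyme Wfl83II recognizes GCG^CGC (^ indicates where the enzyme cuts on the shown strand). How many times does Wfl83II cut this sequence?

1

GCGCGC occurs starting at position 9.
Wfl83II cuts at 1 site.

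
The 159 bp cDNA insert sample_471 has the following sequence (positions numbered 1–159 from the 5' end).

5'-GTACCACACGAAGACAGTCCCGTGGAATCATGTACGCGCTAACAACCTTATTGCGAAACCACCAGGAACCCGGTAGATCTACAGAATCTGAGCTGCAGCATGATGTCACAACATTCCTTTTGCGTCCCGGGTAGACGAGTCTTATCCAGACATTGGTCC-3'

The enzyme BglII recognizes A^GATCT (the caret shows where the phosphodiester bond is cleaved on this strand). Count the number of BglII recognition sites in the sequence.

AGATCT occurs starting at position 75.
BglII cuts at 1 site.

1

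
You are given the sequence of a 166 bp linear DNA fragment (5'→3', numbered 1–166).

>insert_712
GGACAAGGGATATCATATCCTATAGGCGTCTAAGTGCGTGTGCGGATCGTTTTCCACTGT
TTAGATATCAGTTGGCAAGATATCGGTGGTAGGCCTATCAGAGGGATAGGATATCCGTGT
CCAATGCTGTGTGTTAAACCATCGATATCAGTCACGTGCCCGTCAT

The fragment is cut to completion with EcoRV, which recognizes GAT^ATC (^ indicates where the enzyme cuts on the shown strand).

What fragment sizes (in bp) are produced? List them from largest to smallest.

EcoRV sites (GATATC) start at positions 9, 64, 79, 110, 144.
EcoRV cuts after base 3 of each site, so after positions 11, 66, 81, 112, 146.
Linear molecule, 5 cuts → 6 fragments:
  1–11 → 11 bp
  12–66 → 55 bp
  67–81 → 15 bp
  82–112 → 31 bp
  113–146 → 34 bp
  147–166 → 20 bp
Sorted largest to smallest: 55, 34, 31, 20, 15, 11 bp.

55, 34, 31, 20, 15, 11 bp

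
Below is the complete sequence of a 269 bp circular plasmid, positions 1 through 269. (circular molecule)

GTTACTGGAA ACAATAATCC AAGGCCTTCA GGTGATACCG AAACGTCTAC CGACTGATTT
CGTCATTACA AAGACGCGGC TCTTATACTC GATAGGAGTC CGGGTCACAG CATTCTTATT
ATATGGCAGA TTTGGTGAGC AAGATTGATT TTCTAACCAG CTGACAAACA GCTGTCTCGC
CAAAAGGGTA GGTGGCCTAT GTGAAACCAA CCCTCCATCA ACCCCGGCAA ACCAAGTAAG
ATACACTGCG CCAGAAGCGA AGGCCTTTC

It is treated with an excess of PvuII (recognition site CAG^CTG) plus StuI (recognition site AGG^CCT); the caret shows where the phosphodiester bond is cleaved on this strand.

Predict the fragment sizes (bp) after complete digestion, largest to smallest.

PvuII sites (CAGCTG) start at positions 158, 169.
PvuII cuts after base 3 of each site, so after positions 160, 171.
StuI sites (AGGCCT) start at positions 22, 261.
StuI cuts after base 3 of each site, so after positions 24, 263.
Combined cut positions: 24, 160, 171, 263.
Circular molecule, 4 cuts → 4 fragments:
  25–160 → 136 bp
  161–171 → 11 bp
  172–263 → 92 bp
  264–269 then 1–24 → 6 + 24 = 30 bp
Sorted largest to smallest: 136, 92, 30, 11 bp.

136, 92, 30, 11 bp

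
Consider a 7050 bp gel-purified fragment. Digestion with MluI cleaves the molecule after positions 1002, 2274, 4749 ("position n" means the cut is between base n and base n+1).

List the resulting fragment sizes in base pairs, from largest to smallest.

2475, 2301, 1272, 1002 bp

Linear molecule, 3 cuts → 4 fragments:
  1002 − 0 = 1002 bp
  2274 − 1002 = 1272 bp
  4749 − 2274 = 2475 bp
  7050 − 4749 = 2301 bp
Sorted largest to smallest: 2475, 2301, 1272, 1002 bp.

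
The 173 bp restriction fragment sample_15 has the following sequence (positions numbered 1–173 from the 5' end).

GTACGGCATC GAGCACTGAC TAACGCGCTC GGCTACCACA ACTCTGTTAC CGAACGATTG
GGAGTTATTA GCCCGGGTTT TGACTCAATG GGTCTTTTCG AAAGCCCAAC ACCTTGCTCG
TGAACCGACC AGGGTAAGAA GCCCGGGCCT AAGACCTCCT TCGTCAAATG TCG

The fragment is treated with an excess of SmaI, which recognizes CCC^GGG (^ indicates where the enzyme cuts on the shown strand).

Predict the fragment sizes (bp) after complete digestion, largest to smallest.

74, 70, 29 bp

SmaI sites (CCCGGG) start at positions 72, 142.
SmaI cuts after base 3 of each site, so after positions 74, 144.
Linear molecule, 2 cuts → 3 fragments:
  1–74 → 74 bp
  75–144 → 70 bp
  145–173 → 29 bp
Sorted largest to smallest: 74, 70, 29 bp.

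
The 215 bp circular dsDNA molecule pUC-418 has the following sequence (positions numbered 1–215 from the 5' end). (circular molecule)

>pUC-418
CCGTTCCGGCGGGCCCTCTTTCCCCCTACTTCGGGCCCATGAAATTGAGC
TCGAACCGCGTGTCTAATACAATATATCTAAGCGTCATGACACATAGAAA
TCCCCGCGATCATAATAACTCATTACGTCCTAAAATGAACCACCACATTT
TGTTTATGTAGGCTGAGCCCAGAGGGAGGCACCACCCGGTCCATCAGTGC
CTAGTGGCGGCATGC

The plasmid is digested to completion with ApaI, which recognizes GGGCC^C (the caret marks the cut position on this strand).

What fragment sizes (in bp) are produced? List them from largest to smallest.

ApaI sites (GGGCCC) start at positions 11, 33.
ApaI cuts after base 5 of each site (before the last base), so after positions 15, 37.
Circular molecule, 2 cuts → 2 fragments:
  16–37 → 22 bp
  38–215 then 1–15 → 178 + 15 = 193 bp
Sorted largest to smallest: 193, 22 bp.

193, 22 bp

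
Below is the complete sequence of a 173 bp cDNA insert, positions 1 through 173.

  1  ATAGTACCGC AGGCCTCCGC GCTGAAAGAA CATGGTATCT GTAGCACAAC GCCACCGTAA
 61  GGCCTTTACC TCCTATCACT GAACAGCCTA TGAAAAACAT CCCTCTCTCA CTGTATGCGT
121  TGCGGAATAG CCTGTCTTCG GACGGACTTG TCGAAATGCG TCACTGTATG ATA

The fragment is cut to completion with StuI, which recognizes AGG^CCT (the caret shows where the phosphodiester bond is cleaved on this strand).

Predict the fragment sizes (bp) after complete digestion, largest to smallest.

StuI sites (AGGCCT) start at positions 11, 60.
StuI cuts after base 3 of each site, so after positions 13, 62.
Linear molecule, 2 cuts → 3 fragments:
  1–13 → 13 bp
  14–62 → 49 bp
  63–173 → 111 bp
Sorted largest to smallest: 111, 49, 13 bp.

111, 49, 13 bp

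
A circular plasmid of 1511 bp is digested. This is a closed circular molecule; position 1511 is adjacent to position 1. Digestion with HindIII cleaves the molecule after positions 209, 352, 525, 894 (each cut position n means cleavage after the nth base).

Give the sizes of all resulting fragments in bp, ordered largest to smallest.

Circular molecule, 4 cuts → 4 fragments:
  352 − 209 = 143 bp
  525 − 352 = 173 bp
  894 − 525 = 369 bp
  wrap: 1511 − 894 + 209 = 826 bp
Sorted largest to smallest: 826, 369, 173, 143 bp.

826, 369, 173, 143 bp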